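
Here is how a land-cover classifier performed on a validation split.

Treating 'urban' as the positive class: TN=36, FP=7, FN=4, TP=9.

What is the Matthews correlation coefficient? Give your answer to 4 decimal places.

0.4949

MCC = (TP·TN − FP·FN) / √((TP+FP)(TP+FN)(TN+FP)(TN+FN))
Numerator = 9·36 − 7·4 = 296
Denominator = √(16·13·43·40) = √357760 = 598.1304
MCC = 296 / 598.1304 = 0.4949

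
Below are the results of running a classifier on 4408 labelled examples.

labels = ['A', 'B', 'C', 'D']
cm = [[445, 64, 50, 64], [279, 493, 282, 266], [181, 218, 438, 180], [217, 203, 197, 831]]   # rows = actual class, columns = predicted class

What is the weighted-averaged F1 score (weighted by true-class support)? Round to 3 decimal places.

0.498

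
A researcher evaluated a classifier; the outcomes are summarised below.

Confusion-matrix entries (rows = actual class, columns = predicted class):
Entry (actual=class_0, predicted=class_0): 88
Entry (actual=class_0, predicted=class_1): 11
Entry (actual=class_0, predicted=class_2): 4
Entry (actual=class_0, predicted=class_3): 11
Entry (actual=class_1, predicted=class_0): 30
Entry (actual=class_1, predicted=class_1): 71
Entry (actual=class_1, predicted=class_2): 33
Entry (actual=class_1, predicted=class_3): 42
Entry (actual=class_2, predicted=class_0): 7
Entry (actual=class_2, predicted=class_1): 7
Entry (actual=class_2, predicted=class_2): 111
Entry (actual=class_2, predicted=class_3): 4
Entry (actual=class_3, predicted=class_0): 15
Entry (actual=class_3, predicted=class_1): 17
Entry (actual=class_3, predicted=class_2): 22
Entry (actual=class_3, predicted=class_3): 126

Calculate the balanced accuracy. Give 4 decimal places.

0.6840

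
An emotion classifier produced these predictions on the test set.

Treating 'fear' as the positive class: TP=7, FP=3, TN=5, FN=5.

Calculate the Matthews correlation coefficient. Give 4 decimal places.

MCC = (TP·TN − FP·FN) / √((TP+FP)(TP+FN)(TN+FP)(TN+FN))
Numerator = 7·5 − 3·5 = 20
Denominator = √(10·12·8·10) = √9600 = 97.9796
MCC = 20 / 97.9796 = 0.2041

0.2041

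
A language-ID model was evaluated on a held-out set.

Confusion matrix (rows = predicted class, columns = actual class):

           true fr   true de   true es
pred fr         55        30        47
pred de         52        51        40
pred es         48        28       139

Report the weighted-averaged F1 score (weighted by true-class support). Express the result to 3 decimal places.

0.502

Per-class F1 score (2·TP/(2·TP+FP+FN)):
  fr: TP=55, FP=30+47=77, FN=52+48=100 → 110/287 = 0.3833
  de: TP=51, FP=52+40=92, FN=30+28=58 → 102/252 = 0.4048
  es: TP=139, FP=48+28=76, FN=47+40=87 → 278/441 = 0.6304
Weighted-F1 score = Σ (supportᵢ/N)·F1 scoreᵢ with N=490: (155/490)·0.3833 + (109/490)·0.4048 + (226/490)·0.6304 = 0.502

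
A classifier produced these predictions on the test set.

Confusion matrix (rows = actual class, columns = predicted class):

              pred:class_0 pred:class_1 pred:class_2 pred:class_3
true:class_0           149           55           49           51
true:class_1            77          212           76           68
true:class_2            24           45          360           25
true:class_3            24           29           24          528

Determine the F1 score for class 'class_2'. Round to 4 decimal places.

0.7477

One-vs-rest for 'class_2': TP = diagonal; FP = other classes predicted 'class_2'; FN = 'class_2' predicted as other.
F1 score = 2·TP/(2·TP+FP+FN).
class_2: TP=360, FP=49+76+24=149, FN=24+45+25=94 → 720/963 = 0.74766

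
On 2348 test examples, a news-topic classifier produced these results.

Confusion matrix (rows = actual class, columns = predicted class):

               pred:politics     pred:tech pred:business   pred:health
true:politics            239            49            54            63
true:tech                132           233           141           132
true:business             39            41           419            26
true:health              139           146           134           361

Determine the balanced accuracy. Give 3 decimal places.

0.554

Balanced accuracy = mean of per-class recall.
  politics: recall = 239/405 = 0.5901
  tech: recall = 233/638 = 0.3652
  business: recall = 419/525 = 0.7981
  health: recall = 361/780 = 0.4628
Mean = (0.5901 + 0.3652 + 0.7981 + 0.4628) / 4 = 0.554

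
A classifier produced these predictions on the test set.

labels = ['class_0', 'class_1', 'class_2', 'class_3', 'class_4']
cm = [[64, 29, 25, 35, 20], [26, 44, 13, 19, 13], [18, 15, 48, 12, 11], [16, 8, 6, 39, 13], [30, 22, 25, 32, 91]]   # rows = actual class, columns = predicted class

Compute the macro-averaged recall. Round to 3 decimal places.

Per-class recall (TP/(TP+FN)):
  class_0: TP=64, FN=29+25+35+20=109 → 64/173 = 0.3699
  class_1: TP=44, FN=26+13+19+13=71 → 44/115 = 0.3826
  class_2: TP=48, FN=18+15+12+11=56 → 48/104 = 0.4615
  class_3: TP=39, FN=16+8+6+13=43 → 39/82 = 0.4756
  class_4: TP=91, FN=30+22+25+32=109 → 91/200 = 0.4550
Macro-recall = mean = (0.3699 + 0.3826 + 0.4615 + 0.4756 + 0.4550) / 5 = 0.429

0.429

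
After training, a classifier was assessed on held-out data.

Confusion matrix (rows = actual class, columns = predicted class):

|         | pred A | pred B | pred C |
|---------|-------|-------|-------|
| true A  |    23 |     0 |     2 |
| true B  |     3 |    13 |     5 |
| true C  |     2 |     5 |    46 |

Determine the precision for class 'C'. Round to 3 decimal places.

Take TP from the diagonal, FP from the rest of the 'C' prediction marginal, FN from the rest of the 'C' actual marginal.
precision = TP/(TP+FP).
C: TP=46, FP=2+5=7 → 46/53 = 0.8679

0.868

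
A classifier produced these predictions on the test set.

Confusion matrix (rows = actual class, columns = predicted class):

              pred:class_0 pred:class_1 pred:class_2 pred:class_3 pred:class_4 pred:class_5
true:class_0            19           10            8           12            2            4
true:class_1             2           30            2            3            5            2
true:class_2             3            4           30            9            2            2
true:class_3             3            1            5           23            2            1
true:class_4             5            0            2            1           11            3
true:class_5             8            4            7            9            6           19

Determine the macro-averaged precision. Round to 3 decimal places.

0.509

Per-class precision (TP/(TP+FP)):
  class_0: TP=19, FP=2+3+3+5+8=21 → 19/40 = 0.4750
  class_1: TP=30, FP=10+4+1+0+4=19 → 30/49 = 0.6122
  class_2: TP=30, FP=8+2+5+2+7=24 → 30/54 = 0.5556
  class_3: TP=23, FP=12+3+9+1+9=34 → 23/57 = 0.4035
  class_4: TP=11, FP=2+5+2+2+6=17 → 11/28 = 0.3929
  class_5: TP=19, FP=4+2+2+1+3=12 → 19/31 = 0.6129
Macro-precision = mean = (0.4750 + 0.6122 + 0.5556 + 0.4035 + 0.3929 + 0.6129) / 6 = 0.509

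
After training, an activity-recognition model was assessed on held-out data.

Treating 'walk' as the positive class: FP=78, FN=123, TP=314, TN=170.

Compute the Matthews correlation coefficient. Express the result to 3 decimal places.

0.392

MCC = (TP·TN − FP·FN) / √((TP+FP)(TP+FN)(TN+FP)(TN+FN))
Numerator = 314·170 − 78·123 = 43786
Denominator = √(392·437·248·293) = √12447633856 = 111568.9646
MCC = 43786 / 111568.9646 = 0.392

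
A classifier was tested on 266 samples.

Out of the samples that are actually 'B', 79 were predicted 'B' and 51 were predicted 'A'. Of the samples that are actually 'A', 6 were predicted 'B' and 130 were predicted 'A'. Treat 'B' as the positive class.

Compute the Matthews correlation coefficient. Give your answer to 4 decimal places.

MCC = (TP·TN − FP·FN) / √((TP+FP)(TP+FN)(TN+FP)(TN+FN))
Numerator = 79·130 − 6·51 = 9964
Denominator = √(85·130·136·181) = √272006800 = 16492.6287
MCC = 9964 / 16492.6287 = 0.6041

0.6041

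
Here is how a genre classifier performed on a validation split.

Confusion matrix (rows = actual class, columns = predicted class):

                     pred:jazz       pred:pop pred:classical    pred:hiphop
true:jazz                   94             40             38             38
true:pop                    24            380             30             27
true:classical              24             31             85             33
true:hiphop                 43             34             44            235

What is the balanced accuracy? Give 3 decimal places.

0.606

Balanced accuracy = mean of per-class recall.
  jazz: recall = 94/210 = 0.4476
  pop: recall = 380/461 = 0.8243
  classical: recall = 85/173 = 0.4913
  hiphop: recall = 235/356 = 0.6601
Mean = (0.4476 + 0.8243 + 0.4913 + 0.6601) / 4 = 0.606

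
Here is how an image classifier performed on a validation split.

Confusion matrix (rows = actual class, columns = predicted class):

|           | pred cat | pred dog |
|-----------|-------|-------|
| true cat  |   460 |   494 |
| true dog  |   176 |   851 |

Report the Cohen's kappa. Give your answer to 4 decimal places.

Observed agreement pₒ = trace/N = 1311/1981 = 0.66179
Expected agreement pₑ = Σ (rowᵢ·colᵢ)/N² = (954·636 + 1027·1345)/1981² = 0.50659
κ = (pₒ − pₑ)/(1 − pₑ) = (0.66179 − 0.50659)/(1 − 0.50659) = 0.3145

0.3145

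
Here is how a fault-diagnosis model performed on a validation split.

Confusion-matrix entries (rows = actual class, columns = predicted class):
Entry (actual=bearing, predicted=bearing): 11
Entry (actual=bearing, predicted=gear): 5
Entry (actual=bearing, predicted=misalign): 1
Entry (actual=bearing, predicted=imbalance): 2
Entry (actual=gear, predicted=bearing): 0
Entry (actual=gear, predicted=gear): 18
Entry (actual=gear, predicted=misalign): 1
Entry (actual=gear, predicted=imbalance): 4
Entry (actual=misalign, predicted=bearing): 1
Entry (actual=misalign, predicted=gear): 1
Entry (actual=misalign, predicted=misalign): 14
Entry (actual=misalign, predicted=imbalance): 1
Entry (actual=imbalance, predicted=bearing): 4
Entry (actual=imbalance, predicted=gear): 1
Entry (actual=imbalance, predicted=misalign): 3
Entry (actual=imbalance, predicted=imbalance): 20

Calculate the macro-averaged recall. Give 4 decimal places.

Per-class recall (TP/(TP+FN)):
  bearing: TP=11, FN=5+1+2=8 → 11/19 = 0.57895
  gear: TP=18, FN=0+1+4=5 → 18/23 = 0.78261
  misalign: TP=14, FN=1+1+1=3 → 14/17 = 0.82353
  imbalance: TP=20, FN=4+1+3=8 → 20/28 = 0.71429
Macro-recall = mean = (0.57895 + 0.78261 + 0.82353 + 0.71429) / 4 = 0.7248

0.7248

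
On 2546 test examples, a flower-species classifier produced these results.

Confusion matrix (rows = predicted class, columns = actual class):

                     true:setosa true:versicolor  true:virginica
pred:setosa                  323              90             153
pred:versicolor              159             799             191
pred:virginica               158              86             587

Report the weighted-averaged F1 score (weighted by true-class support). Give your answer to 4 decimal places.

0.6664

Per-class F1 score (2·TP/(2·TP+FP+FN)):
  setosa: TP=323, FP=90+153=243, FN=159+158=317 → 646/1206 = 0.53566
  versicolor: TP=799, FP=159+191=350, FN=90+86=176 → 1598/2124 = 0.75235
  virginica: TP=587, FP=158+86=244, FN=153+191=344 → 1174/1762 = 0.66629
Weighted-F1 score = Σ (supportᵢ/N)·F1 scoreᵢ with N=2546: (640/2546)·0.53566 + (975/2546)·0.75235 + (931/2546)·0.66629 = 0.6664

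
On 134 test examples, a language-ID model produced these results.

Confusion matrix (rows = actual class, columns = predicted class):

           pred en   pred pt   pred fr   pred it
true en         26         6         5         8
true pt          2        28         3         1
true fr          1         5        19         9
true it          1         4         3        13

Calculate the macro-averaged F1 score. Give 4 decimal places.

0.6286

Per-class F1 score (2·TP/(2·TP+FP+FN)):
  en: TP=26, FP=2+1+1=4, FN=6+5+8=19 → 52/75 = 0.69333
  pt: TP=28, FP=6+5+4=15, FN=2+3+1=6 → 56/77 = 0.72727
  fr: TP=19, FP=5+3+3=11, FN=1+5+9=15 → 38/64 = 0.59375
  it: TP=13, FP=8+1+9=18, FN=1+4+3=8 → 26/52 = 0.50000
Macro-F1 score = mean = (0.69333 + 0.72727 + 0.59375 + 0.50000) / 4 = 0.6286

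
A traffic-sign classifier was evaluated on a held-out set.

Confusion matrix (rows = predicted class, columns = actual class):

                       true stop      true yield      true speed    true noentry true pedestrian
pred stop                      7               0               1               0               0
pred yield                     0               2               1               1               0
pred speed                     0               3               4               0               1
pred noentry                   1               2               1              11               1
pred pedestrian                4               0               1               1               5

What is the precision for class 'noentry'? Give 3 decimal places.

0.688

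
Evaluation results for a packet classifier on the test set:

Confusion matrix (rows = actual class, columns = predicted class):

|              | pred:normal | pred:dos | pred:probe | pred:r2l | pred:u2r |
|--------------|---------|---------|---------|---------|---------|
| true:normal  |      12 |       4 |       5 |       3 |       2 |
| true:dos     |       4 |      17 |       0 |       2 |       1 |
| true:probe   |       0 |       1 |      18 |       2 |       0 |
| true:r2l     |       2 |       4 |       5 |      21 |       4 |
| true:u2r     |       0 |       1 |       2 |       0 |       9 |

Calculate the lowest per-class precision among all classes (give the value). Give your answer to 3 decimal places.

0.563

Per-class precision (TP/(TP+FP)):
  normal: TP=12, FP=4+0+2+0=6 → 12/18 = 0.6667
  dos: TP=17, FP=4+1+4+1=10 → 17/27 = 0.6296
  probe: TP=18, FP=5+0+5+2=12 → 18/30 = 0.6000
  r2l: TP=21, FP=3+2+2+0=7 → 21/28 = 0.7500
  u2r: TP=9, FP=2+1+0+4=7 → 9/16 = 0.5625
Lowest is class 'u2r' with precision = 0.563.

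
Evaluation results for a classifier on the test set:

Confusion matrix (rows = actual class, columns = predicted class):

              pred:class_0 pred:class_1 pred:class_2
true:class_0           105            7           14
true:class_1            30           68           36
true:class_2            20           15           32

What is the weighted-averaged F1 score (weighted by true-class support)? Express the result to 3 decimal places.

Per-class F1 score (2·TP/(2·TP+FP+FN)):
  class_0: TP=105, FP=30+20=50, FN=7+14=21 → 210/281 = 0.7473
  class_1: TP=68, FP=7+15=22, FN=30+36=66 → 136/224 = 0.6071
  class_2: TP=32, FP=14+36=50, FN=20+15=35 → 64/149 = 0.4295
Weighted-F1 score = Σ (supportᵢ/N)·F1 scoreᵢ with N=327: (126/327)·0.7473 + (134/327)·0.6071 + (67/327)·0.4295 = 0.625

0.625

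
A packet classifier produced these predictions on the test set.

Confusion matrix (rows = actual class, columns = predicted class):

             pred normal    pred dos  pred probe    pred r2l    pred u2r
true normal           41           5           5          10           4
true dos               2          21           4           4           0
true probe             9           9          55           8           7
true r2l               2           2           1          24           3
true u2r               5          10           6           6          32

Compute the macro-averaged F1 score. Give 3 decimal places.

0.615

Per-class F1 score (2·TP/(2·TP+FP+FN)):
  normal: TP=41, FP=2+9+2+5=18, FN=5+5+10+4=24 → 82/124 = 0.6613
  dos: TP=21, FP=5+9+2+10=26, FN=2+4+4+0=10 → 42/78 = 0.5385
  probe: TP=55, FP=5+4+1+6=16, FN=9+9+8+7=33 → 110/159 = 0.6918
  r2l: TP=24, FP=10+4+8+6=28, FN=2+2+1+3=8 → 48/84 = 0.5714
  u2r: TP=32, FP=4+0+7+3=14, FN=5+10+6+6=27 → 64/105 = 0.6095
Macro-F1 score = mean = (0.6613 + 0.5385 + 0.6918 + 0.5714 + 0.6095) / 5 = 0.615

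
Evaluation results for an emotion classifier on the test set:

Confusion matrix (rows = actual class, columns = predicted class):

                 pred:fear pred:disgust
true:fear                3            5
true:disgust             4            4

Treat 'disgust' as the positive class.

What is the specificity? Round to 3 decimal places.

0.375

Specificity = TN/(TN+FP) = 3/(3+5) = 0.375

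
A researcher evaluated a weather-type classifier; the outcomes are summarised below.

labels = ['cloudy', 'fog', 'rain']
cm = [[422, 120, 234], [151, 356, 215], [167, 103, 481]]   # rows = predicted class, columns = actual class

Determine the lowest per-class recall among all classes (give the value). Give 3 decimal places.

Per-class recall (TP/(TP+FN)):
  cloudy: TP=422, FN=151+167=318 → 422/740 = 0.5703
  fog: TP=356, FN=120+103=223 → 356/579 = 0.6149
  rain: TP=481, FN=234+215=449 → 481/930 = 0.5172
Lowest is class 'rain' with recall = 0.517.

0.517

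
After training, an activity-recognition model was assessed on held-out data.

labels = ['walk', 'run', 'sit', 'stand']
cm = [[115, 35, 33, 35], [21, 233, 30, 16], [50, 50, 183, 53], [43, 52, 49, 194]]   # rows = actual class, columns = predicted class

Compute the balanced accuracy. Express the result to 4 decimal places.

Balanced accuracy = mean of per-class recall.
  walk: recall = 115/218 = 0.52752
  run: recall = 233/300 = 0.77667
  sit: recall = 183/336 = 0.54464
  stand: recall = 194/338 = 0.57396
Mean = (0.52752 + 0.77667 + 0.54464 + 0.57396) / 4 = 0.6057

0.6057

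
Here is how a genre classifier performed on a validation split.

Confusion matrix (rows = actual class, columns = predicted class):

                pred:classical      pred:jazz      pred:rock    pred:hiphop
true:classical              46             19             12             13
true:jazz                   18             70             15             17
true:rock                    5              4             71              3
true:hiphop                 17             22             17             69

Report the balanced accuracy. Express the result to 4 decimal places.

0.6255

Balanced accuracy = mean of per-class recall.
  classical: recall = 46/90 = 0.51111
  jazz: recall = 70/120 = 0.58333
  rock: recall = 71/83 = 0.85542
  hiphop: recall = 69/125 = 0.55200
Mean = (0.51111 + 0.58333 + 0.85542 + 0.55200) / 4 = 0.6255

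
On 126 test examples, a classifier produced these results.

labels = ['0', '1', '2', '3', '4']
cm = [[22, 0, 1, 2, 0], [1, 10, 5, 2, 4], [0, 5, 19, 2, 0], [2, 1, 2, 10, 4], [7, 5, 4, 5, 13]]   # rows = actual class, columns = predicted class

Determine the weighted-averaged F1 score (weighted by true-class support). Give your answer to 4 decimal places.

0.5749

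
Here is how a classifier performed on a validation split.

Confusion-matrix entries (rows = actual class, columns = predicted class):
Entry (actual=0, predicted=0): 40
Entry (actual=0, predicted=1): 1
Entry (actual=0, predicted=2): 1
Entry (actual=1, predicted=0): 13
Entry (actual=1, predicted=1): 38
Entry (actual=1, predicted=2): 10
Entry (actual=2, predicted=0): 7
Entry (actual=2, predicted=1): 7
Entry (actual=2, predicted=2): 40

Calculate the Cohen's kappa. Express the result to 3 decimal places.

0.630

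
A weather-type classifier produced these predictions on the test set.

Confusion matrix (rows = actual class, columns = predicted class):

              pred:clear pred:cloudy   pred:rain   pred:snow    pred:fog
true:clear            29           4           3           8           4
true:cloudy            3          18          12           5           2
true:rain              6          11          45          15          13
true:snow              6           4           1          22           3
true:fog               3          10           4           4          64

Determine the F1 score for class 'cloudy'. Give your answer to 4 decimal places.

Treat 'cloudy' as positive and all other classes as negative.
F1 score = 2·TP/(2·TP+FP+FN).
cloudy: TP=18, FP=4+11+4+10=29, FN=3+12+5+2=22 → 36/87 = 0.41379

0.4138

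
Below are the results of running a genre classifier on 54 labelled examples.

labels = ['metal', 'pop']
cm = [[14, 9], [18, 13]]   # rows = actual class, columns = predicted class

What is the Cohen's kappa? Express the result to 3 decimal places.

Observed agreement pₒ = trace/N = 27/54 = 0.5000
Expected agreement pₑ = Σ (rowᵢ·colᵢ)/N² = (23·32 + 31·22)/54² = 0.4863
κ = (pₒ − pₑ)/(1 − pₑ) = (0.5000 − 0.4863)/(1 − 0.4863) = 0.027

0.027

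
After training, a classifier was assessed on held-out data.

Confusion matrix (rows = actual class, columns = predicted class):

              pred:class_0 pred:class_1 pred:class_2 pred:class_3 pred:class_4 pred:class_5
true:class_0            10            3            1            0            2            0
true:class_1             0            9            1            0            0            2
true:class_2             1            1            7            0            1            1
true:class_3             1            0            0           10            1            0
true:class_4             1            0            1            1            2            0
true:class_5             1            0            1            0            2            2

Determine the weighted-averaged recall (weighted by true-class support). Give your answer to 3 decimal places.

Per-class recall (TP/(TP+FN)):
  class_0: TP=10, FN=3+1+0+2+0=6 → 10/16 = 0.6250
  class_1: TP=9, FN=0+1+0+0+2=3 → 9/12 = 0.7500
  class_2: TP=7, FN=1+1+0+1+1=4 → 7/11 = 0.6364
  class_3: TP=10, FN=1+0+0+1+0=2 → 10/12 = 0.8333
  class_4: TP=2, FN=1+0+1+1+0=3 → 2/5 = 0.4000
  class_5: TP=2, FN=1+0+1+0+2=4 → 2/6 = 0.3333
Weighted-recall = Σ (supportᵢ/N)·recallᵢ with N=62: (16/62)·0.6250 + (12/62)·0.7500 + (11/62)·0.6364 + (12/62)·0.8333 + (5/62)·0.4000 + (6/62)·0.3333 = 0.645

0.645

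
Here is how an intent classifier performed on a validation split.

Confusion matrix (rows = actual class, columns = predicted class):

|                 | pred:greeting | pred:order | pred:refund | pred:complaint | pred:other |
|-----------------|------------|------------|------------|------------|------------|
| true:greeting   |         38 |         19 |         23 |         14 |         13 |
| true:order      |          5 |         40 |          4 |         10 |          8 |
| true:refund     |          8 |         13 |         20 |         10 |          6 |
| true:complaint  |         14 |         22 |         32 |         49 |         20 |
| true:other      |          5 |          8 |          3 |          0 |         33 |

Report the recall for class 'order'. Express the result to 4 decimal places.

Take TP from the diagonal, FP from the rest of the 'order' prediction marginal, FN from the rest of the 'order' actual marginal.
recall = TP/(TP+FN).
order: TP=40, FN=5+4+10+8=27 → 40/67 = 0.59701

0.5970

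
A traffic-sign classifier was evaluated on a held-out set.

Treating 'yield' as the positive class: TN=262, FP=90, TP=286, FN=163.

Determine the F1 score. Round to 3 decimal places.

Precision = TP/(TP+FP) = 286/376 = 0.7606
Recall = TP/(TP+FN) = 286/449 = 0.6370
F1 = 2·TP/(2·TP+FP+FN) = 572/825 = 0.693

0.693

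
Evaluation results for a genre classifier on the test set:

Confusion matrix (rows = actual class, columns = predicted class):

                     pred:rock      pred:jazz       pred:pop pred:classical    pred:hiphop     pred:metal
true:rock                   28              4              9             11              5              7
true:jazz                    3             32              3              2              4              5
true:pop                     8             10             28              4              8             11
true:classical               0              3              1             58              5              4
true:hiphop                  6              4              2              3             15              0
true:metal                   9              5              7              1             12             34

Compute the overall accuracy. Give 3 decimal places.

0.556

Accuracy = trace / total = (28+32+28+58+15+34=195) / 351 = 195/351 = 0.556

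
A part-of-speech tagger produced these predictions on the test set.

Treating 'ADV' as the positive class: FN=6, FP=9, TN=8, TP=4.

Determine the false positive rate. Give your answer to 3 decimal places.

FPR = FP/(FP+TN) = 9/(9+8) = 0.529

0.529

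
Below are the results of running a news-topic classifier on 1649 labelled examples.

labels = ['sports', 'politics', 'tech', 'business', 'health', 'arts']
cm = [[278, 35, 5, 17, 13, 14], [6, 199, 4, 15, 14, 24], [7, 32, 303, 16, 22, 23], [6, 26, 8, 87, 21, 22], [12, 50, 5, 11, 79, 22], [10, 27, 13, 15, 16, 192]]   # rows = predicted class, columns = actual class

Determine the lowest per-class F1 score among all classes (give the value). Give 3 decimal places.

Per-class F1 score (2·TP/(2·TP+FP+FN)):
  sports: TP=278, FP=35+5+17+13+14=84, FN=6+7+6+12+10=41 → 556/681 = 0.8164
  politics: TP=199, FP=6+4+15+14+24=63, FN=35+32+26+50+27=170 → 398/631 = 0.6307
  tech: TP=303, FP=7+32+16+22+23=100, FN=5+4+8+5+13=35 → 606/741 = 0.8178
  business: TP=87, FP=6+26+8+21+22=83, FN=17+15+16+11+15=74 → 174/331 = 0.5257
  health: TP=79, FP=12+50+5+11+22=100, FN=13+14+22+21+16=86 → 158/344 = 0.4593
  arts: TP=192, FP=10+27+13+15+16=81, FN=14+24+23+22+22=105 → 384/570 = 0.6737
Lowest is class 'health' with F1 score = 0.459.

0.459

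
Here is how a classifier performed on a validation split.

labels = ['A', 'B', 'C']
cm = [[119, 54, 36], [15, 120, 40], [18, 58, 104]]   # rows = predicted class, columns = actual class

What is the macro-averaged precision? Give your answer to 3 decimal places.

0.611

Per-class precision (TP/(TP+FP)):
  A: TP=119, FP=54+36=90 → 119/209 = 0.5694
  B: TP=120, FP=15+40=55 → 120/175 = 0.6857
  C: TP=104, FP=18+58=76 → 104/180 = 0.5778
Macro-precision = mean = (0.5694 + 0.6857 + 0.5778) / 3 = 0.611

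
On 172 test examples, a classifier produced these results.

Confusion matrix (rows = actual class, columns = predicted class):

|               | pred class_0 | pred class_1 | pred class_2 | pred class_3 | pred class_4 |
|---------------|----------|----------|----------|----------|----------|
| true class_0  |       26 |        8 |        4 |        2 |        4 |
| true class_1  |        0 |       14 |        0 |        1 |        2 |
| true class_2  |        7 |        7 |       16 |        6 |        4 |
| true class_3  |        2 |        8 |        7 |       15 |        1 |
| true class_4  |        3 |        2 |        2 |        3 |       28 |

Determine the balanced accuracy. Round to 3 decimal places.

0.601

Balanced accuracy = mean of per-class recall.
  class_0: recall = 26/44 = 0.5909
  class_1: recall = 14/17 = 0.8235
  class_2: recall = 16/40 = 0.4000
  class_3: recall = 15/33 = 0.4545
  class_4: recall = 28/38 = 0.7368
Mean = (0.5909 + 0.8235 + 0.4000 + 0.4545 + 0.7368) / 5 = 0.601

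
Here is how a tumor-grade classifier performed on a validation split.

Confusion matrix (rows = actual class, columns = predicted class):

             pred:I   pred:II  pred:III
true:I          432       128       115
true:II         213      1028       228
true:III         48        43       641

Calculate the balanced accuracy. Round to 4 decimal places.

0.7385

Balanced accuracy = mean of per-class recall.
  I: recall = 432/675 = 0.64000
  II: recall = 1028/1469 = 0.69980
  III: recall = 641/732 = 0.87568
Mean = (0.64000 + 0.69980 + 0.87568) / 3 = 0.7385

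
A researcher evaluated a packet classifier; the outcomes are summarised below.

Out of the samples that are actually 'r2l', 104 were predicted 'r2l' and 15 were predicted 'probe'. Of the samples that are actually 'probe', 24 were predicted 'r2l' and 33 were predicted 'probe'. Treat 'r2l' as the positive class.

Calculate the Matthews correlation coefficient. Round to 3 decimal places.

0.476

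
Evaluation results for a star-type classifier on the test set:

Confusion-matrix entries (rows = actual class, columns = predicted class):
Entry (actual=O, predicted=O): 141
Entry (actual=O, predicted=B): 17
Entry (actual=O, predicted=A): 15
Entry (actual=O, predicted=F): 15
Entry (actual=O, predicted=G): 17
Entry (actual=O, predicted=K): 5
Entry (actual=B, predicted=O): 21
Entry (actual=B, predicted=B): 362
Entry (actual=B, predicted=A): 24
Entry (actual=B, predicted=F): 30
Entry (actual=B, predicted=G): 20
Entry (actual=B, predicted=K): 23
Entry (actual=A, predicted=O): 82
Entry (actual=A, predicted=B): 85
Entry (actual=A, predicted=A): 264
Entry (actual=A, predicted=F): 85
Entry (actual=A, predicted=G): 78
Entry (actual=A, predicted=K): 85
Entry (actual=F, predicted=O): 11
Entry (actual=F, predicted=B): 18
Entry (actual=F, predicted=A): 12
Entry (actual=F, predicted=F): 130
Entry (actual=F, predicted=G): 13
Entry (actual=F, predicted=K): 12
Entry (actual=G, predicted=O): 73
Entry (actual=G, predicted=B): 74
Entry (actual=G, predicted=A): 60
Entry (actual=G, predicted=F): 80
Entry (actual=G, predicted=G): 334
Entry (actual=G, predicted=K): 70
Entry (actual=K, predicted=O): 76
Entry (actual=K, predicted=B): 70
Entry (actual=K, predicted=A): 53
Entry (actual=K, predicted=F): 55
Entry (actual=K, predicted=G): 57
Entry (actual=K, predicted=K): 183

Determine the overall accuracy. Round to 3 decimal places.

Accuracy = trace / total = (141+362+264+130+334+183=1414) / 2750 = 1414/2750 = 0.514

0.514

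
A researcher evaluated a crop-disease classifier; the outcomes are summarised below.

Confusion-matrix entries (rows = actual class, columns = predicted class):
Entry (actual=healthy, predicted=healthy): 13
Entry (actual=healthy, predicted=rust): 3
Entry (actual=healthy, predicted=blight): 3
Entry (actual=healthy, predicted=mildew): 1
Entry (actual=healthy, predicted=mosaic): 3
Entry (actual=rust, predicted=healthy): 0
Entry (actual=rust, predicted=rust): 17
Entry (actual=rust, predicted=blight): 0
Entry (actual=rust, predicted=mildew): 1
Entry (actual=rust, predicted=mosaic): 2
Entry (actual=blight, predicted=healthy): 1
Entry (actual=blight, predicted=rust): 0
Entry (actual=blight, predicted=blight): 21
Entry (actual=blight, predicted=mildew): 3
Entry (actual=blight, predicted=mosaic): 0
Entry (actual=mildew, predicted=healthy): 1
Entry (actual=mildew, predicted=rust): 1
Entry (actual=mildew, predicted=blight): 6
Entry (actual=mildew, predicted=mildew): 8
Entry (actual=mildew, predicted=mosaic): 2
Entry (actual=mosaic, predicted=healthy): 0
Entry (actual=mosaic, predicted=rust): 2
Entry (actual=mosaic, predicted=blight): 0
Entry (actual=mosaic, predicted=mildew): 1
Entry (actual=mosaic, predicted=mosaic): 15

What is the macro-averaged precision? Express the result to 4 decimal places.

0.7118

Per-class precision (TP/(TP+FP)):
  healthy: TP=13, FP=0+1+1+0=2 → 13/15 = 0.86667
  rust: TP=17, FP=3+0+1+2=6 → 17/23 = 0.73913
  blight: TP=21, FP=3+0+6+0=9 → 21/30 = 0.70000
  mildew: TP=8, FP=1+1+3+1=6 → 8/14 = 0.57143
  mosaic: TP=15, FP=3+2+0+2=7 → 15/22 = 0.68182
Macro-precision = mean = (0.86667 + 0.73913 + 0.70000 + 0.57143 + 0.68182) / 5 = 0.7118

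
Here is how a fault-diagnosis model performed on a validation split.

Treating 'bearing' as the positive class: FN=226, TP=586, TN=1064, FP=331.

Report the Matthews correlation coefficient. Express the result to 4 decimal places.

MCC = (TP·TN − FP·FN) / √((TP+FP)(TP+FN)(TN+FP)(TN+FN))
Numerator = 586·1064 − 331·226 = 548698
Denominator = √(917·812·1395·1290) = √1339952128200 = 1157563.0126
MCC = 548698 / 1157563.0126 = 0.4740

0.4740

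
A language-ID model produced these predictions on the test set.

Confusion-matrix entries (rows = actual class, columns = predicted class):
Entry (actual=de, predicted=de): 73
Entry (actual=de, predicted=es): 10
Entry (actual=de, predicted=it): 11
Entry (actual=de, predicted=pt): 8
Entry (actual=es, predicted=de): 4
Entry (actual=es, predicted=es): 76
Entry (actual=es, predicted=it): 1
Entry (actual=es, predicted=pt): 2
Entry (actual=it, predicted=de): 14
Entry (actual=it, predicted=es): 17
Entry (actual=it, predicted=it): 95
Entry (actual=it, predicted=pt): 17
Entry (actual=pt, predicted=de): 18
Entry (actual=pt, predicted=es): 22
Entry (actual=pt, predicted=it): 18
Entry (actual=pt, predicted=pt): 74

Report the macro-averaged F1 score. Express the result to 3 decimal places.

0.692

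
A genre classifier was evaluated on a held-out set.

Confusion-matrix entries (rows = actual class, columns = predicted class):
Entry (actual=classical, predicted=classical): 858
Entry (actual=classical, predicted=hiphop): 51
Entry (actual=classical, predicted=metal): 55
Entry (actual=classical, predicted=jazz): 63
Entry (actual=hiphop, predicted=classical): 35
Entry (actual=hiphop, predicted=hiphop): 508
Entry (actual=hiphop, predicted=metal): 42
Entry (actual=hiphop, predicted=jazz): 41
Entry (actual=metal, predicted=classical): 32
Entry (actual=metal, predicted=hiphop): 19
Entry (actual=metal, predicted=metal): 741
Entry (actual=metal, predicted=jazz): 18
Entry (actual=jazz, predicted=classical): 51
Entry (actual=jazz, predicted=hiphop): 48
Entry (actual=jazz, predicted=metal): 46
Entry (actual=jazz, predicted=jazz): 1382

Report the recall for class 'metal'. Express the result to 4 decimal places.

0.9148

recall = TP/(TP+FN).
metal: TP=741, FN=32+19+18=69 → 741/810 = 0.91481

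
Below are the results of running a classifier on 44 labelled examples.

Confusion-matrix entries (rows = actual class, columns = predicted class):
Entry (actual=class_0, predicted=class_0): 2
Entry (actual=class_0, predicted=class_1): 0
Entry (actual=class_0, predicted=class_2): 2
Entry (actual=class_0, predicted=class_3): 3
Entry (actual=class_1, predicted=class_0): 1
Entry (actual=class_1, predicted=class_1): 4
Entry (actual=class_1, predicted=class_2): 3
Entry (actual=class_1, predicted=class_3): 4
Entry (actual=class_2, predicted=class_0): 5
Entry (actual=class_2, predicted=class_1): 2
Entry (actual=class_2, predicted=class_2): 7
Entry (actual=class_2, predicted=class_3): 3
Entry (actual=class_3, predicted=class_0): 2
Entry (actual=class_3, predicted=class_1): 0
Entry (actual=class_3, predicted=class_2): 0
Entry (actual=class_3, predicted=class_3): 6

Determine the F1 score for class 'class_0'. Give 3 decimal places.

0.235

One-vs-rest for 'class_0': TP = diagonal; FP = other classes predicted 'class_0'; FN = 'class_0' predicted as other.
F1 score = 2·TP/(2·TP+FP+FN).
class_0: TP=2, FP=1+5+2=8, FN=0+2+3=5 → 4/17 = 0.2353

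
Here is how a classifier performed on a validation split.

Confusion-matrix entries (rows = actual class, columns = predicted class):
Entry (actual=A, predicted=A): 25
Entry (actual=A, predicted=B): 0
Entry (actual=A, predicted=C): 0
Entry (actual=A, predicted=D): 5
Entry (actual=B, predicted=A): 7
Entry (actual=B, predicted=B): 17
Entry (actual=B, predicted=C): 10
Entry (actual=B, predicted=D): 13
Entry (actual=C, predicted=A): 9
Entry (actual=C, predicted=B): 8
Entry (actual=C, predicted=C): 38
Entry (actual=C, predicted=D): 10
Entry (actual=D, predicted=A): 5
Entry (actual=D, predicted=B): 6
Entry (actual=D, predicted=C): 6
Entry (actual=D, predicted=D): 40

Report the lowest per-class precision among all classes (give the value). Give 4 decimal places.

Per-class precision (TP/(TP+FP)):
  A: TP=25, FP=7+9+5=21 → 25/46 = 0.54348
  B: TP=17, FP=0+8+6=14 → 17/31 = 0.54839
  C: TP=38, FP=0+10+6=16 → 38/54 = 0.70370
  D: TP=40, FP=5+13+10=28 → 40/68 = 0.58824
Lowest is class 'A' with precision = 0.5435.

0.5435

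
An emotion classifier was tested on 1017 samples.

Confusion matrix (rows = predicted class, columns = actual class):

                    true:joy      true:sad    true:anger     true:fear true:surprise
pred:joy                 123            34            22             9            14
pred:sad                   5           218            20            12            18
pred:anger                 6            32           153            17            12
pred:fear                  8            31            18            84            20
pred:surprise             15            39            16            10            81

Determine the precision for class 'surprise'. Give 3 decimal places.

Take TP from the diagonal, FP from the rest of the 'surprise' prediction marginal, FN from the rest of the 'surprise' actual marginal.
precision = TP/(TP+FP).
surprise: TP=81, FP=15+39+16+10=80 → 81/161 = 0.5031

0.503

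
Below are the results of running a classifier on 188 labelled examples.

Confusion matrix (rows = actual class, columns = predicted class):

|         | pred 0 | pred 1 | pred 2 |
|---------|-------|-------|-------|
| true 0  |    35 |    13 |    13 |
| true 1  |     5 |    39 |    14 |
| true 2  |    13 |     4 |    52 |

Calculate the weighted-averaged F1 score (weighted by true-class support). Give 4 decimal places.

0.6682

Per-class F1 score (2·TP/(2·TP+FP+FN)):
  0: TP=35, FP=5+13=18, FN=13+13=26 → 70/114 = 0.61404
  1: TP=39, FP=13+4=17, FN=5+14=19 → 78/114 = 0.68421
  2: TP=52, FP=13+14=27, FN=13+4=17 → 104/148 = 0.70270
Weighted-F1 score = Σ (supportᵢ/N)·F1 scoreᵢ with N=188: (61/188)·0.61404 + (58/188)·0.68421 + (69/188)·0.70270 = 0.6682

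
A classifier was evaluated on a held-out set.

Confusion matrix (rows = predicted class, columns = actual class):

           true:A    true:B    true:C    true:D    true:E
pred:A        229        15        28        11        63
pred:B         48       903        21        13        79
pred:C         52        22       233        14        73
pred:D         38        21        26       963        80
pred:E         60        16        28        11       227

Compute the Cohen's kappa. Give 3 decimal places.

Observed agreement pₒ = trace/N = 2555/3274 = 0.7804
Expected agreement pₑ = Σ (rowᵢ·colᵢ)/N² = (427·346 + 977·1064 + 336·394 + 1012·1128 + 522·342)/3274² = 0.2463
κ = (pₒ − pₑ)/(1 − pₑ) = (0.7804 − 0.2463)/(1 − 0.2463) = 0.709

0.709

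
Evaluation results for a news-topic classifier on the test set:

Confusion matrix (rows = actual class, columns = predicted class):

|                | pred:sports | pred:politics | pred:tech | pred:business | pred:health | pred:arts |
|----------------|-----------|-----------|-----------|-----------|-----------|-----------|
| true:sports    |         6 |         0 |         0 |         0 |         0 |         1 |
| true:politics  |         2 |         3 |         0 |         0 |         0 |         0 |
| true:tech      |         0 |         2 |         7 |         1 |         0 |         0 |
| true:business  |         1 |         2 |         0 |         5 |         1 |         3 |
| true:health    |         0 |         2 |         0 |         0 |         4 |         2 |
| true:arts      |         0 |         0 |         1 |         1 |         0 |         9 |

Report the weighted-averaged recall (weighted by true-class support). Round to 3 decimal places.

0.642

Per-class recall (TP/(TP+FN)):
  sports: TP=6, FN=0+0+0+0+1=1 → 6/7 = 0.8571
  politics: TP=3, FN=2+0+0+0+0=2 → 3/5 = 0.6000
  tech: TP=7, FN=0+2+1+0+0=3 → 7/10 = 0.7000
  business: TP=5, FN=1+2+0+1+3=7 → 5/12 = 0.4167
  health: TP=4, FN=0+2+0+0+2=4 → 4/8 = 0.5000
  arts: TP=9, FN=0+0+1+1+0=2 → 9/11 = 0.8182
Weighted-recall = Σ (supportᵢ/N)·recallᵢ with N=53: (7/53)·0.8571 + (5/53)·0.6000 + (10/53)·0.7000 + (12/53)·0.4167 + (8/53)·0.5000 + (11/53)·0.8182 = 0.642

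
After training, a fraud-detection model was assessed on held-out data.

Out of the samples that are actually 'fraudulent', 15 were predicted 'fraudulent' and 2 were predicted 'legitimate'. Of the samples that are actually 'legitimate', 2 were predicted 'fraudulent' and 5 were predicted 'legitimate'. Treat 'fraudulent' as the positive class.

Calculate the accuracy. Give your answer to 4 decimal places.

Accuracy = (TP+TN)/N = (15+5)/24 = 0.8333

0.8333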